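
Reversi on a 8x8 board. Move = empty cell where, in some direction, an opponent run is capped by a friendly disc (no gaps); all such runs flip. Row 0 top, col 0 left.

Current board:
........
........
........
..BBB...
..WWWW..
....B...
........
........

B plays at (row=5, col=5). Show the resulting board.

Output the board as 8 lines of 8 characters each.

Place B at (5,5); scan 8 dirs for brackets.
Dir NW: opp run (4,4) capped by B -> flip
Dir N: opp run (4,5), next='.' -> no flip
Dir NE: first cell '.' (not opp) -> no flip
Dir W: first cell 'B' (not opp) -> no flip
Dir E: first cell '.' (not opp) -> no flip
Dir SW: first cell '.' (not opp) -> no flip
Dir S: first cell '.' (not opp) -> no flip
Dir SE: first cell '.' (not opp) -> no flip
All flips: (4,4)

Answer: ........
........
........
..BBB...
..WWBW..
....BB..
........
........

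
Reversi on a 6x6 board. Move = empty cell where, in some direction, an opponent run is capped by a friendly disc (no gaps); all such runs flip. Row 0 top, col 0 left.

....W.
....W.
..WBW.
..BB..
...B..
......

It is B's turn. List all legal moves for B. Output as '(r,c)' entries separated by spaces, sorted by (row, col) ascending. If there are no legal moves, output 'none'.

(0,3): no bracket -> illegal
(0,5): flips 1 -> legal
(1,1): flips 1 -> legal
(1,2): flips 1 -> legal
(1,3): no bracket -> illegal
(1,5): flips 1 -> legal
(2,1): flips 1 -> legal
(2,5): flips 1 -> legal
(3,1): no bracket -> illegal
(3,4): no bracket -> illegal
(3,5): no bracket -> illegal

Answer: (0,5) (1,1) (1,2) (1,5) (2,1) (2,5)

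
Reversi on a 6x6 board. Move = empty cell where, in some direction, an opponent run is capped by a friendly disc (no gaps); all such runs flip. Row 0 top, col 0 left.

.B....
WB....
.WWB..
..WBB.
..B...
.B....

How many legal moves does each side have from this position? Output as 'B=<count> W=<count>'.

Answer: B=4 W=7

Derivation:
-- B to move --
(0,0): no bracket -> illegal
(1,2): flips 2 -> legal
(1,3): no bracket -> illegal
(2,0): flips 2 -> legal
(3,0): no bracket -> illegal
(3,1): flips 2 -> legal
(4,1): flips 1 -> legal
(4,3): no bracket -> illegal
B mobility = 4
-- W to move --
(0,0): flips 1 -> legal
(0,2): no bracket -> illegal
(1,2): flips 1 -> legal
(1,3): no bracket -> illegal
(1,4): flips 1 -> legal
(2,0): no bracket -> illegal
(2,4): flips 1 -> legal
(2,5): no bracket -> illegal
(3,1): no bracket -> illegal
(3,5): flips 2 -> legal
(4,0): no bracket -> illegal
(4,1): no bracket -> illegal
(4,3): no bracket -> illegal
(4,4): flips 1 -> legal
(4,5): no bracket -> illegal
(5,0): no bracket -> illegal
(5,2): flips 1 -> legal
(5,3): no bracket -> illegal
W mobility = 7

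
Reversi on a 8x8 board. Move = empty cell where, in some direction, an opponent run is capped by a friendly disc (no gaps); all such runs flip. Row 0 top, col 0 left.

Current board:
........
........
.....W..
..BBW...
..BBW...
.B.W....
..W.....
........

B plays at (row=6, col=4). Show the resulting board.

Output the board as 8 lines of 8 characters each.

Answer: ........
........
.....W..
..BBW...
..BBW...
.B.B....
..W.B...
........

Derivation:
Place B at (6,4); scan 8 dirs for brackets.
Dir NW: opp run (5,3) capped by B -> flip
Dir N: first cell '.' (not opp) -> no flip
Dir NE: first cell '.' (not opp) -> no flip
Dir W: first cell '.' (not opp) -> no flip
Dir E: first cell '.' (not opp) -> no flip
Dir SW: first cell '.' (not opp) -> no flip
Dir S: first cell '.' (not opp) -> no flip
Dir SE: first cell '.' (not opp) -> no flip
All flips: (5,3)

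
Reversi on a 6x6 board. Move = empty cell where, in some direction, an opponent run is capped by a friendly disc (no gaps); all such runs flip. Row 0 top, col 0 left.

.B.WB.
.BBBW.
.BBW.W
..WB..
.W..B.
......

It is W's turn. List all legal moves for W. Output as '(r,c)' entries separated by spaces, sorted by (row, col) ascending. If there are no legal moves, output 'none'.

(0,0): no bracket -> illegal
(0,2): flips 2 -> legal
(0,5): flips 1 -> legal
(1,0): flips 4 -> legal
(1,5): no bracket -> illegal
(2,0): flips 2 -> legal
(2,4): no bracket -> illegal
(3,0): flips 2 -> legal
(3,1): no bracket -> illegal
(3,4): flips 1 -> legal
(3,5): no bracket -> illegal
(4,2): no bracket -> illegal
(4,3): flips 1 -> legal
(4,5): no bracket -> illegal
(5,3): no bracket -> illegal
(5,4): no bracket -> illegal
(5,5): no bracket -> illegal

Answer: (0,2) (0,5) (1,0) (2,0) (3,0) (3,4) (4,3)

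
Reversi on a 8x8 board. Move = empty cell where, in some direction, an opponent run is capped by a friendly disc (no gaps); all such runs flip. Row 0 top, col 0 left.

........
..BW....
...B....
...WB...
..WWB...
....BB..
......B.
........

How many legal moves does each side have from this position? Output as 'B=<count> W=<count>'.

Answer: B=7 W=6

Derivation:
-- B to move --
(0,2): no bracket -> illegal
(0,3): flips 1 -> legal
(0,4): no bracket -> illegal
(1,4): flips 1 -> legal
(2,2): flips 1 -> legal
(2,4): no bracket -> illegal
(3,1): no bracket -> illegal
(3,2): flips 2 -> legal
(4,1): flips 2 -> legal
(5,1): no bracket -> illegal
(5,2): flips 1 -> legal
(5,3): flips 2 -> legal
B mobility = 7
-- W to move --
(0,1): no bracket -> illegal
(0,2): no bracket -> illegal
(0,3): no bracket -> illegal
(1,1): flips 1 -> legal
(1,4): no bracket -> illegal
(2,1): no bracket -> illegal
(2,2): no bracket -> illegal
(2,4): no bracket -> illegal
(2,5): flips 1 -> legal
(3,2): no bracket -> illegal
(3,5): flips 1 -> legal
(4,5): flips 1 -> legal
(4,6): no bracket -> illegal
(5,3): no bracket -> illegal
(5,6): no bracket -> illegal
(5,7): no bracket -> illegal
(6,3): no bracket -> illegal
(6,4): no bracket -> illegal
(6,5): flips 1 -> legal
(6,7): no bracket -> illegal
(7,5): no bracket -> illegal
(7,6): no bracket -> illegal
(7,7): flips 3 -> legal
W mobility = 6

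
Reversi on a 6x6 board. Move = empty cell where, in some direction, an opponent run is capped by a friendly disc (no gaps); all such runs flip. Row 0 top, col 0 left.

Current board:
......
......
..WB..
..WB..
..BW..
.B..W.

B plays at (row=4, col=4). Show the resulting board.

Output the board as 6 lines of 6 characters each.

Answer: ......
......
..WB..
..WB..
..BBB.
.B..W.

Derivation:
Place B at (4,4); scan 8 dirs for brackets.
Dir NW: first cell 'B' (not opp) -> no flip
Dir N: first cell '.' (not opp) -> no flip
Dir NE: first cell '.' (not opp) -> no flip
Dir W: opp run (4,3) capped by B -> flip
Dir E: first cell '.' (not opp) -> no flip
Dir SW: first cell '.' (not opp) -> no flip
Dir S: opp run (5,4), next=edge -> no flip
Dir SE: first cell '.' (not opp) -> no flip
All flips: (4,3)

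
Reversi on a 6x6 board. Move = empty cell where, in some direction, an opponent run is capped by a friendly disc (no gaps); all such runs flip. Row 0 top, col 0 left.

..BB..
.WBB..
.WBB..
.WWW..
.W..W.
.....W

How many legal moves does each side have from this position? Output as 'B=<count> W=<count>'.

Answer: B=8 W=3

Derivation:
-- B to move --
(0,0): flips 1 -> legal
(0,1): no bracket -> illegal
(1,0): flips 1 -> legal
(2,0): flips 2 -> legal
(2,4): no bracket -> illegal
(3,0): flips 1 -> legal
(3,4): no bracket -> illegal
(3,5): no bracket -> illegal
(4,0): flips 1 -> legal
(4,2): flips 1 -> legal
(4,3): flips 1 -> legal
(4,5): no bracket -> illegal
(5,0): flips 2 -> legal
(5,1): no bracket -> illegal
(5,2): no bracket -> illegal
(5,3): no bracket -> illegal
(5,4): no bracket -> illegal
B mobility = 8
-- W to move --
(0,1): no bracket -> illegal
(0,4): flips 2 -> legal
(1,4): flips 3 -> legal
(2,4): flips 2 -> legal
(3,4): no bracket -> illegal
W mobility = 3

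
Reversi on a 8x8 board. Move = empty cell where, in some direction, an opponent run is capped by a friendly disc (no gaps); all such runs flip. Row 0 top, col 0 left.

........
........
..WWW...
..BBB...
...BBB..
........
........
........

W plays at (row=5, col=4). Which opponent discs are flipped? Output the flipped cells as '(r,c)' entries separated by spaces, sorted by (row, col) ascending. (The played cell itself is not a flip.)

Dir NW: opp run (4,3) (3,2), next='.' -> no flip
Dir N: opp run (4,4) (3,4) capped by W -> flip
Dir NE: opp run (4,5), next='.' -> no flip
Dir W: first cell '.' (not opp) -> no flip
Dir E: first cell '.' (not opp) -> no flip
Dir SW: first cell '.' (not opp) -> no flip
Dir S: first cell '.' (not opp) -> no flip
Dir SE: first cell '.' (not opp) -> no flip

Answer: (3,4) (4,4)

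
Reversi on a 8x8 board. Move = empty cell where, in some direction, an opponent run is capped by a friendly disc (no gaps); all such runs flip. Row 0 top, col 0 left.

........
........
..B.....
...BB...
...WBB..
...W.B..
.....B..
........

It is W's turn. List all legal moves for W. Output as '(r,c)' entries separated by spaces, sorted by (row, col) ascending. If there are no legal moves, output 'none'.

(1,1): no bracket -> illegal
(1,2): no bracket -> illegal
(1,3): no bracket -> illegal
(2,1): no bracket -> illegal
(2,3): flips 1 -> legal
(2,4): no bracket -> illegal
(2,5): flips 1 -> legal
(3,1): no bracket -> illegal
(3,2): no bracket -> illegal
(3,5): flips 1 -> legal
(3,6): no bracket -> illegal
(4,2): no bracket -> illegal
(4,6): flips 2 -> legal
(5,4): no bracket -> illegal
(5,6): no bracket -> illegal
(6,4): no bracket -> illegal
(6,6): no bracket -> illegal
(7,4): no bracket -> illegal
(7,5): no bracket -> illegal
(7,6): no bracket -> illegal

Answer: (2,3) (2,5) (3,5) (4,6)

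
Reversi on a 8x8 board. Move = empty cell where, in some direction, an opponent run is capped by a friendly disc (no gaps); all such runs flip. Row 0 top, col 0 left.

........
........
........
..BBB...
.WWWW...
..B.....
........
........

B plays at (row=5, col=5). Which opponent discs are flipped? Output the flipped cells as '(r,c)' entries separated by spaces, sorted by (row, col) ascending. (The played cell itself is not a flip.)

Dir NW: opp run (4,4) capped by B -> flip
Dir N: first cell '.' (not opp) -> no flip
Dir NE: first cell '.' (not opp) -> no flip
Dir W: first cell '.' (not opp) -> no flip
Dir E: first cell '.' (not opp) -> no flip
Dir SW: first cell '.' (not opp) -> no flip
Dir S: first cell '.' (not opp) -> no flip
Dir SE: first cell '.' (not opp) -> no flip

Answer: (4,4)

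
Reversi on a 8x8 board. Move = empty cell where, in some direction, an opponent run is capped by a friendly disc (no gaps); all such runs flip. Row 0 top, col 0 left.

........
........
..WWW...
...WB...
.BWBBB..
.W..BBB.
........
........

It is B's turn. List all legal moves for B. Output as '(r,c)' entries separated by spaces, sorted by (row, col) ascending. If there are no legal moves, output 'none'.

Answer: (1,1) (1,2) (1,3) (1,4) (3,2) (6,1)

Derivation:
(1,1): flips 2 -> legal
(1,2): flips 1 -> legal
(1,3): flips 2 -> legal
(1,4): flips 1 -> legal
(1,5): no bracket -> illegal
(2,1): no bracket -> illegal
(2,5): no bracket -> illegal
(3,1): no bracket -> illegal
(3,2): flips 1 -> legal
(3,5): no bracket -> illegal
(4,0): no bracket -> illegal
(5,0): no bracket -> illegal
(5,2): no bracket -> illegal
(5,3): no bracket -> illegal
(6,0): no bracket -> illegal
(6,1): flips 1 -> legal
(6,2): no bracket -> illegal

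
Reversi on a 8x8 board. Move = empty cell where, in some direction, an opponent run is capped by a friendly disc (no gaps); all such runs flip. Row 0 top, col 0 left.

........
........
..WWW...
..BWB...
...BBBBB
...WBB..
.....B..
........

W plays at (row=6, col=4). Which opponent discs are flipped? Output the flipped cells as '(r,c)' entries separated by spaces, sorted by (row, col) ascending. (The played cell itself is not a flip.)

Dir NW: first cell 'W' (not opp) -> no flip
Dir N: opp run (5,4) (4,4) (3,4) capped by W -> flip
Dir NE: opp run (5,5) (4,6), next='.' -> no flip
Dir W: first cell '.' (not opp) -> no flip
Dir E: opp run (6,5), next='.' -> no flip
Dir SW: first cell '.' (not opp) -> no flip
Dir S: first cell '.' (not opp) -> no flip
Dir SE: first cell '.' (not opp) -> no flip

Answer: (3,4) (4,4) (5,4)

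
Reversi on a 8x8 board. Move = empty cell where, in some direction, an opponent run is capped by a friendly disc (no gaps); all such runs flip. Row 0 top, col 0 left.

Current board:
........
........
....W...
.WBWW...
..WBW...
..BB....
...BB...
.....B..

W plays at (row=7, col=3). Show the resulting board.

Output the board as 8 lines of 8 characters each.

Answer: ........
........
....W...
.WBWW...
..WWW...
..BW....
...WB...
...W.B..

Derivation:
Place W at (7,3); scan 8 dirs for brackets.
Dir NW: first cell '.' (not opp) -> no flip
Dir N: opp run (6,3) (5,3) (4,3) capped by W -> flip
Dir NE: opp run (6,4), next='.' -> no flip
Dir W: first cell '.' (not opp) -> no flip
Dir E: first cell '.' (not opp) -> no flip
Dir SW: edge -> no flip
Dir S: edge -> no flip
Dir SE: edge -> no flip
All flips: (4,3) (5,3) (6,3)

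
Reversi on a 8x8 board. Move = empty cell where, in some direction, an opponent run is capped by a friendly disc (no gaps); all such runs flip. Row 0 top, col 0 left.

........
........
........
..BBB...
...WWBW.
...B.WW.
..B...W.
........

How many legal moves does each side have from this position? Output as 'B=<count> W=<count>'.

Answer: B=8 W=8

Derivation:
-- B to move --
(3,5): flips 1 -> legal
(3,6): no bracket -> illegal
(3,7): no bracket -> illegal
(4,2): flips 2 -> legal
(4,7): flips 1 -> legal
(5,2): flips 1 -> legal
(5,4): flips 2 -> legal
(5,7): no bracket -> illegal
(6,4): no bracket -> illegal
(6,5): flips 1 -> legal
(6,7): flips 1 -> legal
(7,5): no bracket -> illegal
(7,6): no bracket -> illegal
(7,7): flips 3 -> legal
B mobility = 8
-- W to move --
(2,1): flips 1 -> legal
(2,2): flips 1 -> legal
(2,3): flips 3 -> legal
(2,4): flips 1 -> legal
(2,5): flips 1 -> legal
(3,1): no bracket -> illegal
(3,5): flips 1 -> legal
(3,6): no bracket -> illegal
(4,1): no bracket -> illegal
(4,2): no bracket -> illegal
(5,1): no bracket -> illegal
(5,2): no bracket -> illegal
(5,4): no bracket -> illegal
(6,1): no bracket -> illegal
(6,3): flips 1 -> legal
(6,4): no bracket -> illegal
(7,1): flips 2 -> legal
(7,2): no bracket -> illegal
(7,3): no bracket -> illegal
W mobility = 8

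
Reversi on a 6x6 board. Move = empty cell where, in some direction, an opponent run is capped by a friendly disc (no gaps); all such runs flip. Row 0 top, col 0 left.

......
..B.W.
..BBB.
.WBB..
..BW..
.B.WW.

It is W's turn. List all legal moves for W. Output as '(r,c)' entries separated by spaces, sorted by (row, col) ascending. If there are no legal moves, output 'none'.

Answer: (1,3) (2,1) (3,4) (4,1)

Derivation:
(0,1): no bracket -> illegal
(0,2): no bracket -> illegal
(0,3): no bracket -> illegal
(1,1): no bracket -> illegal
(1,3): flips 3 -> legal
(1,5): no bracket -> illegal
(2,1): flips 1 -> legal
(2,5): no bracket -> illegal
(3,4): flips 3 -> legal
(3,5): no bracket -> illegal
(4,0): no bracket -> illegal
(4,1): flips 3 -> legal
(4,4): no bracket -> illegal
(5,0): no bracket -> illegal
(5,2): no bracket -> illegal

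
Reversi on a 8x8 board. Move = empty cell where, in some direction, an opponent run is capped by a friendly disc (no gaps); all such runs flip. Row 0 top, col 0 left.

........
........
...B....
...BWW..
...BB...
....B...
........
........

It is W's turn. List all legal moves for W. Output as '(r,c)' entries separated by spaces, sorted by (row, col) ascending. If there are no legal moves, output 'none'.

Answer: (1,2) (3,2) (5,2) (5,3) (6,4)

Derivation:
(1,2): flips 1 -> legal
(1,3): no bracket -> illegal
(1,4): no bracket -> illegal
(2,2): no bracket -> illegal
(2,4): no bracket -> illegal
(3,2): flips 1 -> legal
(4,2): no bracket -> illegal
(4,5): no bracket -> illegal
(5,2): flips 1 -> legal
(5,3): flips 1 -> legal
(5,5): no bracket -> illegal
(6,3): no bracket -> illegal
(6,4): flips 2 -> legal
(6,5): no bracket -> illegal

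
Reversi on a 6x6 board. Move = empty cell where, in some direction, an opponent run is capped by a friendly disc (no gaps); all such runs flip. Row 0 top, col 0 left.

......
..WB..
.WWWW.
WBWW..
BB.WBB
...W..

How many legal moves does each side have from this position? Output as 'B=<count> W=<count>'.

-- B to move --
(0,1): no bracket -> illegal
(0,2): no bracket -> illegal
(0,3): no bracket -> illegal
(1,0): no bracket -> illegal
(1,1): flips 4 -> legal
(1,4): flips 2 -> legal
(1,5): no bracket -> illegal
(2,0): flips 1 -> legal
(2,5): no bracket -> illegal
(3,4): flips 2 -> legal
(3,5): flips 1 -> legal
(4,2): flips 1 -> legal
(5,2): no bracket -> illegal
(5,4): no bracket -> illegal
B mobility = 6
-- W to move --
(0,2): flips 1 -> legal
(0,3): flips 1 -> legal
(0,4): flips 1 -> legal
(1,4): flips 1 -> legal
(2,0): no bracket -> illegal
(3,4): no bracket -> illegal
(3,5): flips 1 -> legal
(4,2): no bracket -> illegal
(5,0): flips 2 -> legal
(5,1): flips 2 -> legal
(5,2): flips 1 -> legal
(5,4): no bracket -> illegal
(5,5): flips 1 -> legal
W mobility = 9

Answer: B=6 W=9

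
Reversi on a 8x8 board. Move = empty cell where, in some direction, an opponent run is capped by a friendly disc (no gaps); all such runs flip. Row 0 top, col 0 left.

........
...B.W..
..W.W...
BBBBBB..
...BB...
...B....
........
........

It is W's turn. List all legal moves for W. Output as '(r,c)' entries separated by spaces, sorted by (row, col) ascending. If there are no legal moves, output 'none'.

(0,2): flips 1 -> legal
(0,3): no bracket -> illegal
(0,4): flips 1 -> legal
(1,2): no bracket -> illegal
(1,4): no bracket -> illegal
(2,0): no bracket -> illegal
(2,1): no bracket -> illegal
(2,3): no bracket -> illegal
(2,5): no bracket -> illegal
(2,6): no bracket -> illegal
(3,6): no bracket -> illegal
(4,0): flips 1 -> legal
(4,1): no bracket -> illegal
(4,2): flips 2 -> legal
(4,5): no bracket -> illegal
(4,6): flips 1 -> legal
(5,2): no bracket -> illegal
(5,4): flips 2 -> legal
(5,5): flips 2 -> legal
(6,2): no bracket -> illegal
(6,3): no bracket -> illegal
(6,4): no bracket -> illegal

Answer: (0,2) (0,4) (4,0) (4,2) (4,6) (5,4) (5,5)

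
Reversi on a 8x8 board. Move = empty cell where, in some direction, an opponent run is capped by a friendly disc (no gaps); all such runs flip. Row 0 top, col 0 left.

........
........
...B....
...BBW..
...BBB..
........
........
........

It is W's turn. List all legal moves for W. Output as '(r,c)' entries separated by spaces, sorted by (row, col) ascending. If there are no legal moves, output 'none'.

(1,2): no bracket -> illegal
(1,3): no bracket -> illegal
(1,4): no bracket -> illegal
(2,2): no bracket -> illegal
(2,4): no bracket -> illegal
(2,5): no bracket -> illegal
(3,2): flips 2 -> legal
(3,6): no bracket -> illegal
(4,2): no bracket -> illegal
(4,6): no bracket -> illegal
(5,2): no bracket -> illegal
(5,3): flips 1 -> legal
(5,4): no bracket -> illegal
(5,5): flips 1 -> legal
(5,6): no bracket -> illegal

Answer: (3,2) (5,3) (5,5)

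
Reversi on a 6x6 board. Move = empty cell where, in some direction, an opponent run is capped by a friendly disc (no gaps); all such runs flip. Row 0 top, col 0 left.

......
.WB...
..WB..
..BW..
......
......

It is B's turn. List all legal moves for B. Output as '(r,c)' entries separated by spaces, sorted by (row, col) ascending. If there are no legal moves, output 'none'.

(0,0): no bracket -> illegal
(0,1): no bracket -> illegal
(0,2): no bracket -> illegal
(1,0): flips 1 -> legal
(1,3): no bracket -> illegal
(2,0): no bracket -> illegal
(2,1): flips 1 -> legal
(2,4): no bracket -> illegal
(3,1): no bracket -> illegal
(3,4): flips 1 -> legal
(4,2): no bracket -> illegal
(4,3): flips 1 -> legal
(4,4): no bracket -> illegal

Answer: (1,0) (2,1) (3,4) (4,3)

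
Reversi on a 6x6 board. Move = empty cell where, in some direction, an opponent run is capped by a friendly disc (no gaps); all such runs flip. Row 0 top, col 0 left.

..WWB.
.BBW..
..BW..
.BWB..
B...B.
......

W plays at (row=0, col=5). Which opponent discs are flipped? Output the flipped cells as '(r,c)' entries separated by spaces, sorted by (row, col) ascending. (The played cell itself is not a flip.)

Answer: (0,4)

Derivation:
Dir NW: edge -> no flip
Dir N: edge -> no flip
Dir NE: edge -> no flip
Dir W: opp run (0,4) capped by W -> flip
Dir E: edge -> no flip
Dir SW: first cell '.' (not opp) -> no flip
Dir S: first cell '.' (not opp) -> no flip
Dir SE: edge -> no flip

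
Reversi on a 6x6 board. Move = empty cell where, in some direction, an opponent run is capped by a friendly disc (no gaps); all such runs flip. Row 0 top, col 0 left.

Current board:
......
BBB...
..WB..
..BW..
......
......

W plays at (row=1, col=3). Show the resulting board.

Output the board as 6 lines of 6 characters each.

Place W at (1,3); scan 8 dirs for brackets.
Dir NW: first cell '.' (not opp) -> no flip
Dir N: first cell '.' (not opp) -> no flip
Dir NE: first cell '.' (not opp) -> no flip
Dir W: opp run (1,2) (1,1) (1,0), next=edge -> no flip
Dir E: first cell '.' (not opp) -> no flip
Dir SW: first cell 'W' (not opp) -> no flip
Dir S: opp run (2,3) capped by W -> flip
Dir SE: first cell '.' (not opp) -> no flip
All flips: (2,3)

Answer: ......
BBBW..
..WW..
..BW..
......
......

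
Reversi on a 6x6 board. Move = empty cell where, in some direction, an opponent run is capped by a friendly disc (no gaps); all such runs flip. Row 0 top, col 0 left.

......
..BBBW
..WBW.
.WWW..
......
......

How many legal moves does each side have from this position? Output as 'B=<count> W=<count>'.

Answer: B=8 W=5

Derivation:
-- B to move --
(0,4): no bracket -> illegal
(0,5): no bracket -> illegal
(1,1): no bracket -> illegal
(2,0): no bracket -> illegal
(2,1): flips 1 -> legal
(2,5): flips 1 -> legal
(3,0): no bracket -> illegal
(3,4): flips 1 -> legal
(3,5): flips 1 -> legal
(4,0): flips 2 -> legal
(4,1): flips 1 -> legal
(4,2): flips 2 -> legal
(4,3): flips 1 -> legal
(4,4): no bracket -> illegal
B mobility = 8
-- W to move --
(0,1): no bracket -> illegal
(0,2): flips 2 -> legal
(0,3): flips 2 -> legal
(0,4): flips 2 -> legal
(0,5): flips 2 -> legal
(1,1): flips 3 -> legal
(2,1): no bracket -> illegal
(2,5): no bracket -> illegal
(3,4): no bracket -> illegal
W mobility = 5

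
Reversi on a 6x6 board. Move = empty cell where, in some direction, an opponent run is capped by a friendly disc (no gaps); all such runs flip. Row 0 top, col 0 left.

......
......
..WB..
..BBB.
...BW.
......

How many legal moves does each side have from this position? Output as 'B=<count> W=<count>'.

-- B to move --
(1,1): flips 1 -> legal
(1,2): flips 1 -> legal
(1,3): no bracket -> illegal
(2,1): flips 1 -> legal
(3,1): no bracket -> illegal
(3,5): no bracket -> illegal
(4,5): flips 1 -> legal
(5,3): no bracket -> illegal
(5,4): flips 1 -> legal
(5,5): flips 1 -> legal
B mobility = 6
-- W to move --
(1,2): no bracket -> illegal
(1,3): no bracket -> illegal
(1,4): no bracket -> illegal
(2,1): no bracket -> illegal
(2,4): flips 2 -> legal
(2,5): no bracket -> illegal
(3,1): no bracket -> illegal
(3,5): no bracket -> illegal
(4,1): no bracket -> illegal
(4,2): flips 2 -> legal
(4,5): no bracket -> illegal
(5,2): no bracket -> illegal
(5,3): no bracket -> illegal
(5,4): no bracket -> illegal
W mobility = 2

Answer: B=6 W=2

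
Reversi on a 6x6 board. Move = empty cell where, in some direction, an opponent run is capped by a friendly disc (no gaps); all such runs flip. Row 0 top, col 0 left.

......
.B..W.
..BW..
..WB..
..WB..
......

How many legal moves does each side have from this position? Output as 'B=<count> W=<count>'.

-- B to move --
(0,3): no bracket -> illegal
(0,4): no bracket -> illegal
(0,5): no bracket -> illegal
(1,2): no bracket -> illegal
(1,3): flips 1 -> legal
(1,5): no bracket -> illegal
(2,1): flips 1 -> legal
(2,4): flips 1 -> legal
(2,5): no bracket -> illegal
(3,1): flips 1 -> legal
(3,4): no bracket -> illegal
(4,1): flips 1 -> legal
(5,1): flips 1 -> legal
(5,2): flips 2 -> legal
(5,3): no bracket -> illegal
B mobility = 7
-- W to move --
(0,0): no bracket -> illegal
(0,1): no bracket -> illegal
(0,2): no bracket -> illegal
(1,0): no bracket -> illegal
(1,2): flips 1 -> legal
(1,3): no bracket -> illegal
(2,0): no bracket -> illegal
(2,1): flips 1 -> legal
(2,4): flips 1 -> legal
(3,1): no bracket -> illegal
(3,4): flips 1 -> legal
(4,4): flips 1 -> legal
(5,2): no bracket -> illegal
(5,3): flips 2 -> legal
(5,4): flips 1 -> legal
W mobility = 7

Answer: B=7 W=7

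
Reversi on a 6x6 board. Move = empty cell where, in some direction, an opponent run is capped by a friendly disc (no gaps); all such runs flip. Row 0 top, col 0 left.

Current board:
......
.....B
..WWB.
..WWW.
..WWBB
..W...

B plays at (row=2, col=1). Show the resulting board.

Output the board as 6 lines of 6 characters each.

Answer: ......
.....B
.BBBB.
..WWW.
..WWBB
..W...

Derivation:
Place B at (2,1); scan 8 dirs for brackets.
Dir NW: first cell '.' (not opp) -> no flip
Dir N: first cell '.' (not opp) -> no flip
Dir NE: first cell '.' (not opp) -> no flip
Dir W: first cell '.' (not opp) -> no flip
Dir E: opp run (2,2) (2,3) capped by B -> flip
Dir SW: first cell '.' (not opp) -> no flip
Dir S: first cell '.' (not opp) -> no flip
Dir SE: opp run (3,2) (4,3), next='.' -> no flip
All flips: (2,2) (2,3)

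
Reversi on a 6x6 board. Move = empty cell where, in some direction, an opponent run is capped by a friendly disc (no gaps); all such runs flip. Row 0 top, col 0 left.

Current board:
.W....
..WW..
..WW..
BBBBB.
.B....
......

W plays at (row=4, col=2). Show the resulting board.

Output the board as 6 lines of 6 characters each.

Answer: .W....
..WW..
..WW..
BBWBB.
.BW...
......

Derivation:
Place W at (4,2); scan 8 dirs for brackets.
Dir NW: opp run (3,1), next='.' -> no flip
Dir N: opp run (3,2) capped by W -> flip
Dir NE: opp run (3,3), next='.' -> no flip
Dir W: opp run (4,1), next='.' -> no flip
Dir E: first cell '.' (not opp) -> no flip
Dir SW: first cell '.' (not opp) -> no flip
Dir S: first cell '.' (not opp) -> no flip
Dir SE: first cell '.' (not opp) -> no flip
All flips: (3,2)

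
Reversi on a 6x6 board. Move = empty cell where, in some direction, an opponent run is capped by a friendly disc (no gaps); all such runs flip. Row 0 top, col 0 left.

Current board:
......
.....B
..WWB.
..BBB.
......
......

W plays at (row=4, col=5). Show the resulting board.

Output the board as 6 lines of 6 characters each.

Answer: ......
.....B
..WWB.
..BBW.
.....W
......

Derivation:
Place W at (4,5); scan 8 dirs for brackets.
Dir NW: opp run (3,4) capped by W -> flip
Dir N: first cell '.' (not opp) -> no flip
Dir NE: edge -> no flip
Dir W: first cell '.' (not opp) -> no flip
Dir E: edge -> no flip
Dir SW: first cell '.' (not opp) -> no flip
Dir S: first cell '.' (not opp) -> no flip
Dir SE: edge -> no flip
All flips: (3,4)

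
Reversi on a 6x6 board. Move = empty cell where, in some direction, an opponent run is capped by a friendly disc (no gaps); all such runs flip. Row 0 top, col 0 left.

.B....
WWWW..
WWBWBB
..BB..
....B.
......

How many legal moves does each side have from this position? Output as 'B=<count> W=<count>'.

-- B to move --
(0,0): flips 1 -> legal
(0,2): flips 2 -> legal
(0,3): flips 2 -> legal
(0,4): flips 1 -> legal
(1,4): flips 1 -> legal
(3,0): no bracket -> illegal
(3,1): flips 2 -> legal
(3,4): flips 2 -> legal
B mobility = 7
-- W to move --
(0,0): no bracket -> illegal
(0,2): no bracket -> illegal
(1,4): no bracket -> illegal
(1,5): no bracket -> illegal
(3,1): flips 1 -> legal
(3,4): no bracket -> illegal
(3,5): flips 1 -> legal
(4,1): flips 1 -> legal
(4,2): flips 2 -> legal
(4,3): flips 2 -> legal
(4,5): no bracket -> illegal
(5,3): no bracket -> illegal
(5,4): no bracket -> illegal
(5,5): flips 3 -> legal
W mobility = 6

Answer: B=7 W=6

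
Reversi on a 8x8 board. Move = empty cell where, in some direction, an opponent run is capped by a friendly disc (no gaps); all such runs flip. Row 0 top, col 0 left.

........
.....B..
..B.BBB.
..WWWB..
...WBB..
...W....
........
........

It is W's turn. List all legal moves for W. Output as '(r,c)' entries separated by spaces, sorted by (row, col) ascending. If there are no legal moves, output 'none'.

Answer: (0,6) (1,1) (1,2) (1,4) (1,6) (1,7) (3,6) (4,6) (5,4) (5,5) (5,6)

Derivation:
(0,4): no bracket -> illegal
(0,5): no bracket -> illegal
(0,6): flips 2 -> legal
(1,1): flips 1 -> legal
(1,2): flips 1 -> legal
(1,3): no bracket -> illegal
(1,4): flips 1 -> legal
(1,6): flips 1 -> legal
(1,7): flips 3 -> legal
(2,1): no bracket -> illegal
(2,3): no bracket -> illegal
(2,7): no bracket -> illegal
(3,1): no bracket -> illegal
(3,6): flips 1 -> legal
(3,7): no bracket -> illegal
(4,6): flips 2 -> legal
(5,4): flips 1 -> legal
(5,5): flips 1 -> legal
(5,6): flips 1 -> legal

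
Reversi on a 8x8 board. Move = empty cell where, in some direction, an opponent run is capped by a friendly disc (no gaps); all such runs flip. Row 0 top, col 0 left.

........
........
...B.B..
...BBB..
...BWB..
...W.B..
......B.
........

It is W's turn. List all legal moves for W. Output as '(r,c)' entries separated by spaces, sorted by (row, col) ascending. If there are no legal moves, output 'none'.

(1,2): no bracket -> illegal
(1,3): flips 3 -> legal
(1,4): no bracket -> illegal
(1,5): no bracket -> illegal
(1,6): no bracket -> illegal
(2,2): flips 1 -> legal
(2,4): flips 1 -> legal
(2,6): flips 1 -> legal
(3,2): no bracket -> illegal
(3,6): no bracket -> illegal
(4,2): flips 1 -> legal
(4,6): flips 1 -> legal
(5,2): no bracket -> illegal
(5,4): no bracket -> illegal
(5,6): no bracket -> illegal
(5,7): no bracket -> illegal
(6,4): no bracket -> illegal
(6,5): no bracket -> illegal
(6,7): no bracket -> illegal
(7,5): no bracket -> illegal
(7,6): no bracket -> illegal
(7,7): flips 2 -> legal

Answer: (1,3) (2,2) (2,4) (2,6) (4,2) (4,6) (7,7)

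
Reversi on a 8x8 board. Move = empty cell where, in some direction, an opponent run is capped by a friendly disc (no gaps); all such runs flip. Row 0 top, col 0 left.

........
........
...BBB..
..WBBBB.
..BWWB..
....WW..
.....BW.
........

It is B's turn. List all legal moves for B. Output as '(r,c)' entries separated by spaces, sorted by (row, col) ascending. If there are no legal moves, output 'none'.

Answer: (2,1) (2,2) (3,1) (4,1) (5,2) (5,3) (6,3) (6,4) (6,7) (7,7)

Derivation:
(2,1): flips 3 -> legal
(2,2): flips 1 -> legal
(3,1): flips 1 -> legal
(4,1): flips 1 -> legal
(4,6): no bracket -> illegal
(5,2): flips 1 -> legal
(5,3): flips 2 -> legal
(5,6): no bracket -> illegal
(5,7): no bracket -> illegal
(6,3): flips 1 -> legal
(6,4): flips 2 -> legal
(6,7): flips 1 -> legal
(7,5): no bracket -> illegal
(7,6): no bracket -> illegal
(7,7): flips 3 -> legal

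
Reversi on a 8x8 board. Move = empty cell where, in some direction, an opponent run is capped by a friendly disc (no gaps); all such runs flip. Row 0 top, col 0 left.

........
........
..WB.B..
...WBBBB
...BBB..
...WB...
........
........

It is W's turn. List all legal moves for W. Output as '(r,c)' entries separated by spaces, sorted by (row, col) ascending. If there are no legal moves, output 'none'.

Answer: (1,3) (2,4) (2,6) (5,5)

Derivation:
(1,2): no bracket -> illegal
(1,3): flips 1 -> legal
(1,4): no bracket -> illegal
(1,5): no bracket -> illegal
(1,6): no bracket -> illegal
(2,4): flips 1 -> legal
(2,6): flips 2 -> legal
(2,7): no bracket -> illegal
(3,2): no bracket -> illegal
(4,2): no bracket -> illegal
(4,6): no bracket -> illegal
(4,7): no bracket -> illegal
(5,2): no bracket -> illegal
(5,5): flips 2 -> legal
(5,6): no bracket -> illegal
(6,3): no bracket -> illegal
(6,4): no bracket -> illegal
(6,5): no bracket -> illegal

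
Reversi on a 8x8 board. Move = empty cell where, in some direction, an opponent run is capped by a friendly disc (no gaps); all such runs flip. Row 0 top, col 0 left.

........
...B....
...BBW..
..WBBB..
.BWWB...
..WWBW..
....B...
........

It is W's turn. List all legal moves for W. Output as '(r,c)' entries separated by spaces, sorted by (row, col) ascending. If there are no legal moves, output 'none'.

(0,2): no bracket -> illegal
(0,3): flips 3 -> legal
(0,4): no bracket -> illegal
(1,2): no bracket -> illegal
(1,4): flips 1 -> legal
(1,5): flips 2 -> legal
(2,2): flips 4 -> legal
(2,6): flips 2 -> legal
(3,0): flips 1 -> legal
(3,1): no bracket -> illegal
(3,6): flips 3 -> legal
(4,0): flips 1 -> legal
(4,5): flips 2 -> legal
(4,6): no bracket -> illegal
(5,0): flips 1 -> legal
(5,1): no bracket -> illegal
(6,3): no bracket -> illegal
(6,5): flips 1 -> legal
(7,3): flips 1 -> legal
(7,4): no bracket -> illegal
(7,5): flips 1 -> legal

Answer: (0,3) (1,4) (1,5) (2,2) (2,6) (3,0) (3,6) (4,0) (4,5) (5,0) (6,5) (7,3) (7,5)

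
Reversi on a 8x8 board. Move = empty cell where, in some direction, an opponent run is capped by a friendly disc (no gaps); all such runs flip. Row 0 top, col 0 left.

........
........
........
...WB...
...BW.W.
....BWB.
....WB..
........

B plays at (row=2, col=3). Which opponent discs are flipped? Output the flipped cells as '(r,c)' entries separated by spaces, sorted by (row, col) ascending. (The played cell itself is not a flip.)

Answer: (3,3)

Derivation:
Dir NW: first cell '.' (not opp) -> no flip
Dir N: first cell '.' (not opp) -> no flip
Dir NE: first cell '.' (not opp) -> no flip
Dir W: first cell '.' (not opp) -> no flip
Dir E: first cell '.' (not opp) -> no flip
Dir SW: first cell '.' (not opp) -> no flip
Dir S: opp run (3,3) capped by B -> flip
Dir SE: first cell 'B' (not opp) -> no flip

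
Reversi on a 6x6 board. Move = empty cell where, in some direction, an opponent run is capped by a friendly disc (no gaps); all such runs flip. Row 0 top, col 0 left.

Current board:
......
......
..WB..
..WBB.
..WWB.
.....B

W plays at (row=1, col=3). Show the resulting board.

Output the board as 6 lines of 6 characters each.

Answer: ......
...W..
..WW..
..WWB.
..WWB.
.....B

Derivation:
Place W at (1,3); scan 8 dirs for brackets.
Dir NW: first cell '.' (not opp) -> no flip
Dir N: first cell '.' (not opp) -> no flip
Dir NE: first cell '.' (not opp) -> no flip
Dir W: first cell '.' (not opp) -> no flip
Dir E: first cell '.' (not opp) -> no flip
Dir SW: first cell 'W' (not opp) -> no flip
Dir S: opp run (2,3) (3,3) capped by W -> flip
Dir SE: first cell '.' (not opp) -> no flip
All flips: (2,3) (3,3)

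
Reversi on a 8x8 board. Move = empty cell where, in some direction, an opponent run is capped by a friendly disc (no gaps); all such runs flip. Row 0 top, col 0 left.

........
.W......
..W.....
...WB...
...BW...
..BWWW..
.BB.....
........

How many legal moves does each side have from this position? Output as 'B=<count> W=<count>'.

-- B to move --
(0,0): no bracket -> illegal
(0,1): no bracket -> illegal
(0,2): no bracket -> illegal
(1,0): no bracket -> illegal
(1,2): no bracket -> illegal
(1,3): no bracket -> illegal
(2,0): no bracket -> illegal
(2,1): no bracket -> illegal
(2,3): flips 1 -> legal
(2,4): no bracket -> illegal
(3,1): no bracket -> illegal
(3,2): flips 1 -> legal
(3,5): flips 2 -> legal
(4,2): no bracket -> illegal
(4,5): flips 1 -> legal
(4,6): no bracket -> illegal
(5,6): flips 3 -> legal
(6,3): flips 1 -> legal
(6,4): flips 2 -> legal
(6,5): flips 1 -> legal
(6,6): no bracket -> illegal
B mobility = 8
-- W to move --
(2,3): no bracket -> illegal
(2,4): flips 1 -> legal
(2,5): no bracket -> illegal
(3,2): flips 1 -> legal
(3,5): flips 1 -> legal
(4,1): no bracket -> illegal
(4,2): flips 1 -> legal
(4,5): no bracket -> illegal
(5,0): no bracket -> illegal
(5,1): flips 1 -> legal
(6,0): no bracket -> illegal
(6,3): no bracket -> illegal
(7,0): no bracket -> illegal
(7,1): flips 1 -> legal
(7,2): no bracket -> illegal
(7,3): no bracket -> illegal
W mobility = 6

Answer: B=8 W=6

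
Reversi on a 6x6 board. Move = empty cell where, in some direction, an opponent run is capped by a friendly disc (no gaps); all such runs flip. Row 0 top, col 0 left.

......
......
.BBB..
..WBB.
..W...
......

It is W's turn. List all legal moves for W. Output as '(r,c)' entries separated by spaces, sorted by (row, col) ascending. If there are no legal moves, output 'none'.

(1,0): flips 1 -> legal
(1,1): no bracket -> illegal
(1,2): flips 1 -> legal
(1,3): no bracket -> illegal
(1,4): flips 1 -> legal
(2,0): no bracket -> illegal
(2,4): flips 1 -> legal
(2,5): no bracket -> illegal
(3,0): no bracket -> illegal
(3,1): no bracket -> illegal
(3,5): flips 2 -> legal
(4,3): no bracket -> illegal
(4,4): no bracket -> illegal
(4,5): no bracket -> illegal

Answer: (1,0) (1,2) (1,4) (2,4) (3,5)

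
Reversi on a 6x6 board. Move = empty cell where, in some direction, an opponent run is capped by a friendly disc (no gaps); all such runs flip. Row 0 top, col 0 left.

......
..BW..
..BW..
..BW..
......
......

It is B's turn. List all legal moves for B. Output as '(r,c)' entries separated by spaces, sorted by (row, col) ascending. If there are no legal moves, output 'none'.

(0,2): no bracket -> illegal
(0,3): no bracket -> illegal
(0,4): flips 1 -> legal
(1,4): flips 2 -> legal
(2,4): flips 1 -> legal
(3,4): flips 2 -> legal
(4,2): no bracket -> illegal
(4,3): no bracket -> illegal
(4,4): flips 1 -> legal

Answer: (0,4) (1,4) (2,4) (3,4) (4,4)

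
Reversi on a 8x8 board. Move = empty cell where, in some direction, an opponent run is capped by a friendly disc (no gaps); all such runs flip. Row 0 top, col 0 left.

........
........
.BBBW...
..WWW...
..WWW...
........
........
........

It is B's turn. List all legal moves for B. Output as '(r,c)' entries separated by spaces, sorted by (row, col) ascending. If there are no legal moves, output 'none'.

Answer: (2,5) (4,1) (4,5) (5,2) (5,3) (5,4) (5,5)

Derivation:
(1,3): no bracket -> illegal
(1,4): no bracket -> illegal
(1,5): no bracket -> illegal
(2,5): flips 1 -> legal
(3,1): no bracket -> illegal
(3,5): no bracket -> illegal
(4,1): flips 1 -> legal
(4,5): flips 1 -> legal
(5,1): no bracket -> illegal
(5,2): flips 2 -> legal
(5,3): flips 2 -> legal
(5,4): flips 2 -> legal
(5,5): flips 2 -> legal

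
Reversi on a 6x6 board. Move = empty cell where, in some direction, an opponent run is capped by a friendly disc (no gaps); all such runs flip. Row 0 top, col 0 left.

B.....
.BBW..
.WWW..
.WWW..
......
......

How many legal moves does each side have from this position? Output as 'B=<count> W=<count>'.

-- B to move --
(0,2): no bracket -> illegal
(0,3): no bracket -> illegal
(0,4): no bracket -> illegal
(1,0): no bracket -> illegal
(1,4): flips 1 -> legal
(2,0): no bracket -> illegal
(2,4): no bracket -> illegal
(3,0): flips 1 -> legal
(3,4): flips 1 -> legal
(4,0): no bracket -> illegal
(4,1): flips 2 -> legal
(4,2): flips 2 -> legal
(4,3): no bracket -> illegal
(4,4): flips 2 -> legal
B mobility = 6
-- W to move --
(0,1): flips 2 -> legal
(0,2): flips 1 -> legal
(0,3): flips 1 -> legal
(1,0): flips 2 -> legal
(2,0): no bracket -> illegal
W mobility = 4

Answer: B=6 W=4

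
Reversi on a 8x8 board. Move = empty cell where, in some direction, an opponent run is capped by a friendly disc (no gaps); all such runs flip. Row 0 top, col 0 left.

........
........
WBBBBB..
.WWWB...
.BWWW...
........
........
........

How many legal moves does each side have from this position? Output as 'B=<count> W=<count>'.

-- B to move --
(1,0): no bracket -> illegal
(1,1): no bracket -> illegal
(3,0): flips 3 -> legal
(3,5): no bracket -> illegal
(4,0): flips 1 -> legal
(4,5): flips 3 -> legal
(5,1): flips 2 -> legal
(5,2): flips 3 -> legal
(5,3): flips 2 -> legal
(5,4): flips 3 -> legal
(5,5): flips 2 -> legal
B mobility = 8
-- W to move --
(1,0): flips 1 -> legal
(1,1): flips 2 -> legal
(1,2): flips 1 -> legal
(1,3): flips 2 -> legal
(1,4): flips 3 -> legal
(1,5): flips 1 -> legal
(1,6): flips 2 -> legal
(2,6): flips 5 -> legal
(3,0): no bracket -> illegal
(3,5): flips 1 -> legal
(3,6): no bracket -> illegal
(4,0): flips 1 -> legal
(4,5): no bracket -> illegal
(5,0): flips 1 -> legal
(5,1): flips 1 -> legal
(5,2): no bracket -> illegal
W mobility = 12

Answer: B=8 W=12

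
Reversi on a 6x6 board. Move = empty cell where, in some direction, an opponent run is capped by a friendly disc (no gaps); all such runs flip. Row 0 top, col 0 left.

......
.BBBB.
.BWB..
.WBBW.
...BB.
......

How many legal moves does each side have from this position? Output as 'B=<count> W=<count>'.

-- B to move --
(2,0): no bracket -> illegal
(2,4): flips 1 -> legal
(2,5): flips 1 -> legal
(3,0): flips 1 -> legal
(3,5): flips 1 -> legal
(4,0): flips 2 -> legal
(4,1): flips 1 -> legal
(4,2): no bracket -> illegal
(4,5): flips 1 -> legal
B mobility = 7
-- W to move --
(0,0): flips 1 -> legal
(0,1): flips 4 -> legal
(0,2): flips 1 -> legal
(0,3): no bracket -> illegal
(0,4): flips 1 -> legal
(0,5): no bracket -> illegal
(1,0): no bracket -> illegal
(1,5): no bracket -> illegal
(2,0): flips 1 -> legal
(2,4): flips 1 -> legal
(2,5): no bracket -> illegal
(3,0): no bracket -> illegal
(3,5): no bracket -> illegal
(4,1): no bracket -> illegal
(4,2): flips 1 -> legal
(4,5): no bracket -> illegal
(5,2): flips 1 -> legal
(5,3): no bracket -> illegal
(5,4): flips 1 -> legal
(5,5): flips 2 -> legal
W mobility = 10

Answer: B=7 W=10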